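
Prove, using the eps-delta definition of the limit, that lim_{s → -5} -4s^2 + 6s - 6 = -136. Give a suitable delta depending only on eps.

delta = min(1, eps/50)

Fix eps > 0. We want delta > 0 such that 0 < |s + 5| < delta implies |(-4s^2 + 6s - 6) + 136| < eps.
(-4s^2 + 6s - 6) + 136 = -4s^2 + 6s + 130 = (s + 5)(-4s + 26).
So |(-4s^2 + 6s - 6) + 136| = |s + 5|·|-4s + 26|.
Assume first that |s + 5| < 1, so |s| < 6. Then |-4s + 26| ≤ 4·6 + 26 = 50.
Hence |(-4s^2 + 6s - 6) + 136| ≤ 50|s + 5| < eps provided |s + 5| < eps/50.
Take delta = min(1, eps/50). Then 0 < |s + 5| < delta gives both |s + 5| < 1 and |s + 5| < eps/50, so |(-4s^2 + 6s - 6) + 136| < eps.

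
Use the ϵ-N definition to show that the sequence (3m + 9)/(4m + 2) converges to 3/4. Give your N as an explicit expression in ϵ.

N = (15/8)/ϵ

Suppose ϵ > 0. For m ≥ 1, |(3m + 9)/(4m + 2) − (3/4)| = |30|/(4(4m + 2)) = 30/(4(4m + 2)).
Since 4m + 2 ≥ 4m for m ≥ 1, this is ≤ 30/(4·4m) = (15/8)/m.
So |(3m + 9)/(4m + 2) − (3/4)| < ϵ whenever m > (15/8)/ϵ.
Take N = (15/8)/ϵ. If m > N then |(3m + 9)/(4m + 2) − (3/4)| ≤ (15/8)/m < ϵ.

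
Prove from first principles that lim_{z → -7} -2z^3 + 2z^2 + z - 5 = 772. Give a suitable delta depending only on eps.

delta = min(1, eps/367)

Let eps > 0 be given. We want delta > 0 such that 0 < |z + 7| < delta implies |(-2z^3 + 2z^2 + z - 5) − 772| < eps.
(-2z^3 + 2z^2 + z - 5) − 772 = -2z^3 + 2z^2 + z - 777 = (z + 7)(-2z^2 + 16z - 111).
So |(-2z^3 + 2z^2 + z - 5) − 772| = |z + 7|·|-2z^2 + 16z - 111|.
Require delta ≤ 1. Then |z + 7| < 1 gives |z| < 8, and by the triangle inequality |-2z^2 + 16z - 111| ≤ 2·8^2 + 16·8 + 111 = 367.
Hence |(-2z^3 + 2z^2 + z - 5) − 772| ≤ 367|z + 7| < eps provided |z + 7| < eps/367.
Choosing delta = min(1, eps/367) ensures both conditions, hence |(-2z^3 + 2z^2 + z - 5) − 772| < eps.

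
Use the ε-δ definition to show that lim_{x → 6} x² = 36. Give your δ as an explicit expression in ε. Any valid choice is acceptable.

δ = min(1, ε/13)

Fix ε > 0. We seek δ > 0 with 0 < |x − 6| < δ ⇒ |x² − 36| < ε.
Factor: x² − 36 = (x − 6)(x + 6), so |x² − 36| = |x − 6|·|x + 6|.
Impose δ ≤ 1 so that |x| < 7; then |x + 6| ≤ 13.
Hence |x² − 36| ≤ 13|x − 6|, which is < ε once |x − 6| < ε/13.
Take δ = min(1, ε/13). If 0 < |x − 6| < δ then both bounds hold and |x² − 36| ≤ 13|x − 6| < 13·(ε/13) = ε.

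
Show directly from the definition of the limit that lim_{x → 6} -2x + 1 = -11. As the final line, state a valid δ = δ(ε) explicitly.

Fix ε > 0. We need δ > 0 so that 0 < |x − 6| < δ implies |(-2x + 1) + 11| < ε.
|(-2x + 1) + 11| = |-2x + 12| = 2|x − 6|.
Thus it suffices that |x − 6| < ε/2.
Take δ = ε/2. If 0 < |x − 6| < δ then |(-2x + 1) + 11| = 2|x − 6| < 2·(ε/2) = ε.

δ = ε/2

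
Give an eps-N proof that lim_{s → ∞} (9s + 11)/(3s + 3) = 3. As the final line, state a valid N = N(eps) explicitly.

Suppose eps > 0. We seek N > 0 such that s > N implies |(9s + 11)/(3s + 3) − 3| < eps.
(9s + 11)/(3s + 3) − 3 = (3(9s + 11) − 9(3s + 3)) / (3(3s + 3)) = 6/(3(3s + 3)).
For s > 0 we have 3s + 3 > 3s, so |(9s + 11)/(3s + 3) − 3| = 6/(3(3s + 3)) < 6/(3·3s) = (2/3)/s.
Thus |(9s + 11)/(3s + 3) − 3| < eps whenever s > (2/3)/eps.
Take N = (2/3)/eps. If s > N then |(9s + 11)/(3s + 3) − 3| < (2/3)/s < eps.

N = (2/3)/eps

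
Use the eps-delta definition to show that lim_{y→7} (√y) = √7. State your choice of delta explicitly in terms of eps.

Let eps > 0. We want delta > 0 such that 0 < |y − 7| < delta implies |√y − √7| < eps.
Rationalise: √y − √7 = (y − 7)/(√y + √7), so |√y − √7| = |y − 7|/(√y + √7).
Restrict delta ≤ 7 so that |y − 7| < 7 forces y > 0, and then √y + √7 > √7.
Hence |√y − √7| < |y − 7|/√7, which is < eps once |y − 7| < √7·eps.
Take delta = min(7, √7·eps). If 0 < |y − 7| < delta then y > 0 and |√y − √7| < |y − 7|/√7 < eps.

delta = min(7, √7·eps)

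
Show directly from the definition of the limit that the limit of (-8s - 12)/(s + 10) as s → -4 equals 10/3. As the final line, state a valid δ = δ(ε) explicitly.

δ = min(3, (9/34)ε)

Fix ε > 0. We want δ > 0 with 0 < |s + 4| < δ ⇒ |(-8s - 12)/(s + 10) − (10/3)| < ε.
Combining over a common denominator, (-8s - 12)/(s + 10) − (10/3) = [(-8s - 12)·6 − 20·(s + 10)] / [6·(s + 10)] = -68(s + 4) / (6(s + 10)).
So |(-8s - 12)/(s + 10) − (10/3)| = 68|s + 4| / (6·|s + 10|).
Require δ ≤ 3, so |s + 10| ≥ |6| − |s + 4| > 6 − 3 = 3.
Hence |(-8s - 12)/(s + 10) − (10/3)| < 68|s + 4|/(6·3) = (34/9)|s + 4|, which is < ε once |s + 4| < (9/34)ε.
Take δ = min(3, (9/34)ε). Then 0 < |s + 4| < δ forces both bounds, so |(-8s - 12)/(s + 10) − (10/3)| < ε.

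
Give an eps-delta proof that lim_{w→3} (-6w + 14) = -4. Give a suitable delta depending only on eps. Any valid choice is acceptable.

delta = eps/6

Let eps > 0 be given. We need delta > 0 so that 0 < |w − 3| < delta implies |(-6w + 14) + 4| < eps.
|(-6w + 14) + 4| = |-6w + 18| = 6|w − 3|.
Thus it suffices that |w − 3| < eps/6.
Take delta = eps/6. If 0 < |w − 3| < delta then |(-6w + 14) + 4| = 6|w − 3| < 6·(eps/6) = eps.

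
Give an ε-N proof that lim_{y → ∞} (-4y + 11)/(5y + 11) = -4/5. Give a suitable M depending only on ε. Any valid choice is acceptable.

Suppose ε > 0. We seek M > 0 such that y > M implies |(-4y + 11)/(5y + 11) + 4/5| < ε.
(-4y + 11)/(5y + 11) + 4/5 = (5(-4y + 11) − (-4)(5y + 11)) / (5(5y + 11)) = 99/(5(5y + 11)).
For y > 0 we have 5y + 11 > 5y, so |(-4y + 11)/(5y + 11) + 4/5| = 99/(5(5y + 11)) < 99/(5·5y) = (99/25)/y.
Thus |(-4y + 11)/(5y + 11) + 4/5| < ε whenever y > (99/25)/ε.
Take M = (99/25)/ε. If y > M then |(-4y + 11)/(5y + 11) + 4/5| < (99/25)/y < ε.

M = (99/25)/ε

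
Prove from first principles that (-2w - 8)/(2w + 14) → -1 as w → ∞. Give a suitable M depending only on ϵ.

M = 3/ϵ

Suppose ϵ > 0. We seek M > 0 such that w > M implies |(-2w - 8)/(2w + 14) + 1| < ϵ.
(-2w - 8)/(2w + 14) + 1 = (2(-2w - 8) − (-2)(2w + 14)) / (2(2w + 14)) = 12/(2(2w + 14)).
For w > 0 we have 2w + 14 > 2w, so |(-2w - 8)/(2w + 14) + 1| = 12/(2(2w + 14)) < 12/(2·2w) = 3/w.
Thus |(-2w - 8)/(2w + 14) + 1| < ϵ whenever w > 3/ϵ.
Take M = 3/ϵ. If w > M then |(-2w - 8)/(2w + 14) + 1| < 3/w < ϵ.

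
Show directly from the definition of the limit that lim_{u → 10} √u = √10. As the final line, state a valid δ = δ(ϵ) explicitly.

δ = min(10, √10·ϵ)

Suppose ϵ > 0. We want δ > 0 such that 0 < |u − 10| < δ implies |√u − √10| < ϵ.
Multiplying by the conjugate, |√u − √10| = |u − 10|/(√u + √10).
Restrict δ ≤ 10 so that |u − 10| < 10 forces u > 0, and then √u + √10 > √10.
Hence |√u − √10| < |u − 10|/√10, which is < ϵ once |u − 10| < √10·ϵ.
Take δ = min(10, √10·ϵ). If 0 < |u − 10| < δ then u > 0 and |√u − √10| < |u − 10|/√10 < ϵ.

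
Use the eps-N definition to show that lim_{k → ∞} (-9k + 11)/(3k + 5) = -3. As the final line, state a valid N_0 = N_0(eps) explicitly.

Let eps > 0 be given. For k ≥ 1, |(-9k + 11)/(3k + 5) + 3| = |78|/(3(3k + 5)) = 78/(3(3k + 5)).
Since 3k + 5 ≥ 3k for k ≥ 1, this is ≤ 78/(3·3k) = (26/3)/k.
So |(-9k + 11)/(3k + 5) + 3| < eps whenever k > (26/3)/eps.
Take N_0 = (26/3)/eps. If k > N_0 then |(-9k + 11)/(3k + 5) + 3| ≤ (26/3)/k < eps.

N_0 = (26/3)/eps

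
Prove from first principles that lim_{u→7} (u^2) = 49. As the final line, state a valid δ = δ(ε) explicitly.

δ = min(1, ε/15)

Let ε > 0. We seek δ > 0 with 0 < |u − 7| < δ ⇒ |u^2 − 49| < ε.
Factor: u^2 − 49 = (u − 7)(u + 7), so |u^2 − 49| = |u − 7|·|u + 7|.
Impose δ ≤ 1 so that |u| < 8; then |u + 7| ≤ 15.
Hence |u^2 − 49| ≤ 15|u − 7|, which is < ε once |u − 7| < ε/15.
Take δ = min(1, ε/15). If 0 < |u − 7| < δ then both bounds hold and |u^2 − 49| ≤ 15|u − 7| < 15·(ε/15) = ε.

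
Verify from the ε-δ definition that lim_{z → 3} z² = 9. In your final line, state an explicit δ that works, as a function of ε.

δ = min(1, ε/7)

Fix ε > 0. We seek δ > 0 with 0 < |z − 3| < δ ⇒ |z² − 9| < ε.
Factor: z² − 9 = (z − 3)(z + 3), so |z² − 9| = |z − 3|·|z + 3|.
Impose δ ≤ 1 so that |z| < 4; then |z + 3| ≤ 7.
Hence |z² − 9| ≤ 7|z − 3|, which is < ε once |z − 3| < ε/7.
Take δ = min(1, ε/7). If 0 < |z − 3| < δ then both bounds hold and |z² − 9| ≤ 7|z − 3| < 7·(ε/7) = ε.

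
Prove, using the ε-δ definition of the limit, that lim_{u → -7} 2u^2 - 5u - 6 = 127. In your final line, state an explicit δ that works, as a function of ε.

δ = min(1, ε/35)

Let ε > 0 be given. We want δ > 0 such that 0 < |u + 7| < δ implies |(2u^2 - 5u - 6) − 127| < ε.
(2u^2 - 5u - 6) − 127 = 2u^2 - 5u - 133 = (u + 7)(2u - 19).
So |(2u^2 - 5u - 6) − 127| = |u + 7|·|2u - 19|.
Assume first that |u + 7| < 1, so |u| < 8. Then |2u - 19| ≤ 2·8 + 19 = 35.
Hence |(2u^2 - 5u - 6) − 127| ≤ 35|u + 7| < ε provided |u + 7| < ε/35.
Choosing δ = min(1, ε/35) ensures both conditions, hence |(2u^2 - 5u - 6) − 127| < ε.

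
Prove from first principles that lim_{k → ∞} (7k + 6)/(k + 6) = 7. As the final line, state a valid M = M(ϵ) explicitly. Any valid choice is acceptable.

M = 36/ϵ

Fix ϵ > 0. For k ≥ 1, |(7k + 6)/(k + 6) − 7| = |-36|/((k + 6)) = 36/((k + 6)).
Since k + 6 ≥ k for k ≥ 1, this is ≤ 36/(k) = 36/k.
So |(7k + 6)/(k + 6) − 7| < ϵ whenever k > 36/ϵ.
Take M = 36/ϵ. If k > M then |(7k + 6)/(k + 6) − 7| ≤ 36/k < ϵ.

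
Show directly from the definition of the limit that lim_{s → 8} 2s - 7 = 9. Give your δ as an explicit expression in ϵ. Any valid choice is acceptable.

Fix ϵ > 0. We need δ > 0 so that 0 < |s − 8| < δ implies |(2s - 7) − 9| < ϵ.
|(2s - 7) − 9| = |2s - 16| = 2|s − 8|.
So 2|s − 8| < ϵ exactly when |s − 8| < ϵ/2.
Take δ = ϵ/2. If 0 < |s − 8| < δ then |(2s - 7) − 9| = 2|s − 8| < 2·(ϵ/2) = ϵ.

δ = ϵ/2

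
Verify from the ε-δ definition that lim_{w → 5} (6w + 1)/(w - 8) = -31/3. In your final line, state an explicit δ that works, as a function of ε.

Suppose ε > 0. We want δ > 0 with 0 < |w − 5| < δ ⇒ |(6w + 1)/(w - 8) + 31/3| < ε.
Combining over a common denominator, (6w + 1)/(w - 8) + 31/3 = [(6w + 1)·(-3) − 31·(w - 8)] / [(-3)·(w - 8)] = -49(w − 5) / ((-3)(w - 8)).
So |(6w + 1)/(w - 8) + 31/3| = 49|w − 5| / (3·|w − 8|).
Require δ ≤ 3/2, so |w − 8| ≥ |-3| − |w − 5| > 3 − 3/2 = 3/2.
Hence |(6w + 1)/(w - 8) + 31/3| < 49|w − 5|/(3·(3/2)) = (98/9)|w − 5|, which is < ε once |w − 5| < (9/98)ε.
Take δ = min(3/2, (9/98)ε). Then 0 < |w − 5| < δ forces both bounds, so |(6w + 1)/(w - 8) + 31/3| < ε.

δ = min(3/2, (9/98)ε)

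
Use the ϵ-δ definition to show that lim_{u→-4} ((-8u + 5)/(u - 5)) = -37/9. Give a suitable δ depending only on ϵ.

Let ϵ > 0 be given. We want δ > 0 with 0 < |u + 4| < δ ⇒ |(-8u + 5)/(u - 5) + 37/9| < ϵ.
Combining over a common denominator, (-8u + 5)/(u - 5) + 37/9 = [(-8u + 5)·(-9) − 37·(u - 5)] / [(-9)·(u - 5)] = 35(u + 4) / ((-9)(u - 5)).
So |(-8u + 5)/(u - 5) + 37/9| = 35|u + 4| / (9·|u − 5|).
Require δ ≤ 9/2, so |u − 5| ≥ |-9| − |u + 4| > 9 − 9/2 = 9/2.
Hence |(-8u + 5)/(u - 5) + 37/9| < 35|u + 4|/(9·(9/2)) = (70/81)|u + 4|, which is < ϵ once |u + 4| < (81/70)ϵ.
Take δ = min(9/2, (81/70)ϵ). Then 0 < |u + 4| < δ forces both bounds, so |(-8u + 5)/(u - 5) + 37/9| < ϵ.

δ = min(9/2, (81/70)ϵ)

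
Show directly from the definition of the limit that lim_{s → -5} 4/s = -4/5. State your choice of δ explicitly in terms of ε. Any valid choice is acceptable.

δ = min(5/2, (25/8)ε)

Let ε > 0 be given. We seek δ > 0 such that 0 < |s + 5| < δ implies |4/s + 4/5| < ε.
|4/s + 4/5| = 4·|-5 − s|/(5·|s|) = 4|s + 5|/(5|s|).
Restrict δ ≤ 5/2. Then |s + 5| < 5/2 gives |s| > 5/2, so 5|s| > 25/2.
Then |4/s + 4/5| < 4|s + 5|/(25/2), which is < ε when |s + 5| < (25/8)ε.
Take δ = min(5/2, (25/8)ε). Then 0 < |s + 5| < δ gives both |s + 5| < 5/2 and |s + 5| < (25/8)ε, so |4/s + 4/5| < ε.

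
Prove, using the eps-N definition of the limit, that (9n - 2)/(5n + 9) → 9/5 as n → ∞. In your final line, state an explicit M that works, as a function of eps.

Suppose eps > 0. For n ≥ 1, |(9n - 2)/(5n + 9) − (9/5)| = |-91|/(5(5n + 9)) = 91/(5(5n + 9)).
Since 5n + 9 ≥ 5n for n ≥ 1, this is ≤ 91/(5·5n) = (91/25)/n.
So |(9n - 2)/(5n + 9) − (9/5)| < eps whenever n > (91/25)/eps.
Take M = (91/25)/eps. If n > M then |(9n - 2)/(5n + 9) − (9/5)| ≤ (91/25)/n < eps.

M = (91/25)/eps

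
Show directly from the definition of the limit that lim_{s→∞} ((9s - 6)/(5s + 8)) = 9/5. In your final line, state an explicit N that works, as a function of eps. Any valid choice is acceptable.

N = (102/25)/eps

Fix eps > 0. We seek N > 0 such that s > N implies |(9s - 6)/(5s + 8) − (9/5)| < eps.
(9s - 6)/(5s + 8) − (9/5) = (5(9s - 6) − 9(5s + 8)) / (5(5s + 8)) = -102/(5(5s + 8)).
For s > 0 we have 5s + 8 > 5s, so |(9s - 6)/(5s + 8) − (9/5)| = 102/(5(5s + 8)) < 102/(5·5s) = (102/25)/s.
Thus |(9s - 6)/(5s + 8) − (9/5)| < eps whenever s > (102/25)/eps.
Take N = (102/25)/eps. If s > N then |(9s - 6)/(5s + 8) − (9/5)| < (102/25)/s < eps.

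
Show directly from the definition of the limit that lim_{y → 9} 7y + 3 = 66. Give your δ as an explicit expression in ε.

Suppose ε > 0. We need δ > 0 so that 0 < |y − 9| < δ implies |(7y + 3) − 66| < ε.
Since (7y + 3) − 66 = 7(y − 9), we have |(7y + 3) − 66| = 7|y − 9|.
Thus it suffices that |y − 9| < ε/7.
Choosing δ = ε/7 gives |(7y + 3) − 66| = 7|y − 9| < ε whenever |y − 9| < δ.

δ = ε/7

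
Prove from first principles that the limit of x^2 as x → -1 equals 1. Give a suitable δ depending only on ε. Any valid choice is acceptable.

δ = min(1, ε/3)

Let ε > 0 be given. We seek δ > 0 with 0 < |x + 1| < δ ⇒ |x^2 − 1| < ε.
Factor: x^2 − 1 = (x + 1)(x - 1), so |x^2 − 1| = |x + 1|·|x - 1|.
Impose δ ≤ 1 so that |x| < 2; then |x - 1| ≤ 3.
Hence |x^2 − 1| ≤ 3|x + 1|, which is < ε once |x + 1| < ε/3.
Take δ = min(1, ε/3). If 0 < |x + 1| < δ then both bounds hold and |x^2 − 1| ≤ 3|x + 1| < 3·(ε/3) = ε.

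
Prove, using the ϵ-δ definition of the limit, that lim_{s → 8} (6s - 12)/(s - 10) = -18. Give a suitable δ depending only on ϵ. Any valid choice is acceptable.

δ = min(1, (1/24)ϵ)

Fix ϵ > 0. We want δ > 0 with 0 < |s − 8| < δ ⇒ |(6s - 12)/(s - 10) + 18| < ϵ.
Combining over a common denominator, (6s - 12)/(s - 10) + 18 = [(6s - 12)·(-2) − 36·(s - 10)] / [(-2)·(s - 10)] = -48(s − 8) / ((-2)(s - 10)).
So |(6s - 12)/(s - 10) + 18| = 48|s − 8| / (2·|s − 10|).
Require δ ≤ 1, so |s − 10| ≥ |-2| − |s − 8| > 2 − 1 = 1.
Hence |(6s - 12)/(s - 10) + 18| < 48|s − 8|/(2·1) = 24|s − 8|, which is < ϵ once |s − 8| < (1/24)ϵ.
Take δ = min(1, (1/24)ϵ). Then 0 < |s − 8| < δ forces both bounds, so |(6s - 12)/(s - 10) + 18| < ϵ.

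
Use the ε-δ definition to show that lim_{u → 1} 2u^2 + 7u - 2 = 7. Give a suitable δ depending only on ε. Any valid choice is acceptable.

Suppose ε > 0. We want δ > 0 such that 0 < |u − 1| < δ implies |(2u^2 + 7u - 2) − 7| < ε.
(2u^2 + 7u - 2) − 7 = 2u^2 + 7u - 9 = (u − 1)(2u + 9).
So |(2u^2 + 7u - 2) − 7| = |u − 1|·|2u + 9|.
Require δ ≤ 1. Then |u − 1| < 1 gives |u| < 2, and by the triangle inequality |2u + 9| ≤ 2·2 + 9 = 13.
Hence |(2u^2 + 7u - 2) − 7| ≤ 13|u − 1| < ε provided |u − 1| < ε/13.
Choosing δ = min(1, ε/13) ensures both conditions, hence |(2u^2 + 7u - 2) − 7| < ε.

δ = min(1, ε/13)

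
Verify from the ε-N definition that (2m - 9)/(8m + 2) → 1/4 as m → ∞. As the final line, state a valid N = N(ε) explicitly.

N = (19/16)/ε

Fix ε > 0. For m ≥ 1, |(2m - 9)/(8m + 2) − (1/4)| = |-76|/(8(8m + 2)) = 76/(8(8m + 2)).
Since 8m + 2 ≥ 8m for m ≥ 1, this is ≤ 76/(8·8m) = (19/16)/m.
So |(2m - 9)/(8m + 2) − (1/4)| < ε whenever m > (19/16)/ε.
Take N = (19/16)/ε. If m > N then |(2m - 9)/(8m + 2) − (1/4)| ≤ (19/16)/m < ε.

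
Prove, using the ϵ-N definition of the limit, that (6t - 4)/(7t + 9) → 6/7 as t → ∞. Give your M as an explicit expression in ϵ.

M = (82/49)/ϵ

Let ϵ > 0 be given. We seek M > 0 such that t > M implies |(6t - 4)/(7t + 9) − (6/7)| < ϵ.
(6t - 4)/(7t + 9) − (6/7) = (7(6t - 4) − 6(7t + 9)) / (7(7t + 9)) = -82/(7(7t + 9)).
For t > 0 we have 7t + 9 > 7t, so |(6t - 4)/(7t + 9) − (6/7)| = 82/(7(7t + 9)) < 82/(7·7t) = (82/49)/t.
Thus |(6t - 4)/(7t + 9) − (6/7)| < ϵ whenever t > (82/49)/ϵ.
Take M = (82/49)/ϵ. If t > M then |(6t - 4)/(7t + 9) − (6/7)| < (82/49)/t < ϵ.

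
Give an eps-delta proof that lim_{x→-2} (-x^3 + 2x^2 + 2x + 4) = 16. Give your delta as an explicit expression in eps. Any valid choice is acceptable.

delta = min(1, eps/27)

Fix eps > 0. We want delta > 0 such that 0 < |x + 2| < delta implies |(-x^3 + 2x^2 + 2x + 4) − 16| < eps.
(-x^3 + 2x^2 + 2x + 4) − 16 = -x^3 + 2x^2 + 2x - 12 = (x + 2)(-x^2 + 4x - 6).
So |(-x^3 + 2x^2 + 2x + 4) − 16| = |x + 2|·|-x^2 + 4x - 6|.
Assume first that |x + 2| < 1, so |x| < 3. Then |-x^2 + 4x - 6| ≤ 3^2 + 4·3 + 6 = 27.
Hence |(-x^3 + 2x^2 + 2x + 4) − 16| ≤ 27|x + 2| < eps provided |x + 2| < eps/27.
Take delta = min(1, eps/27). Then 0 < |x + 2| < delta gives both |x + 2| < 1 and |x + 2| < eps/27, so |(-x^3 + 2x^2 + 2x + 4) − 16| < eps.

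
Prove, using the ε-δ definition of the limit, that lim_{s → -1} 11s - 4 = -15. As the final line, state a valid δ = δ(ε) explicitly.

Fix ε > 0. We need δ > 0 so that 0 < |s + 1| < δ implies |(11s - 4) + 15| < ε.
Since (11s - 4) + 15 = 11(s + 1), we have |(11s - 4) + 15| = 11|s + 1|.
So 11|s + 1| < ε exactly when |s + 1| < ε/11.
Take δ = ε/11. If 0 < |s + 1| < δ then |(11s - 4) + 15| = 11|s + 1| < 11·(ε/11) = ε.

δ = ε/11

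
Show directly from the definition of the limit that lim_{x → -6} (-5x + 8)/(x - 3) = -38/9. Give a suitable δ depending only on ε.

Let ε > 0. We want δ > 0 with 0 < |x + 6| < δ ⇒ |(-5x + 8)/(x - 3) + 38/9| < ε.
Combining over a common denominator, (-5x + 8)/(x - 3) + 38/9 = [(-5x + 8)·(-9) − 38·(x - 3)] / [(-9)·(x - 3)] = 7(x + 6) / ((-9)(x - 3)).
So |(-5x + 8)/(x - 3) + 38/9| = 7|x + 6| / (9·|x − 3|).
Restrict δ ≤ 9/2. Then |x + 6| < 9/2 gives |x − 3| = |(x + 6) + (-9)| ≥ 9 − 9/2 = 9/2.
Hence |(-5x + 8)/(x - 3) + 38/9| < 7|x + 6|/(9·(9/2)) = (14/81)|x + 6|, which is < ε once |x + 6| < (81/14)ε.
Take δ = min(9/2, (81/14)ε). Then 0 < |x + 6| < δ forces both bounds, so |(-5x + 8)/(x - 3) + 38/9| < ε.

δ = min(9/2, (81/14)ε)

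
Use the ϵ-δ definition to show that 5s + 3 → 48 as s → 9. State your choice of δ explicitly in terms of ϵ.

δ = ϵ/5

Fix ϵ > 0. We need δ > 0 so that 0 < |s − 9| < δ implies |(5s + 3) − 48| < ϵ.
|(5s + 3) − 48| = |5s - 45| = 5|s − 9|.
So 5|s − 9| < ϵ exactly when |s − 9| < ϵ/5.
Take δ = ϵ/5. If 0 < |s − 9| < δ then |(5s + 3) − 48| = 5|s − 9| < 5·(ϵ/5) = ϵ.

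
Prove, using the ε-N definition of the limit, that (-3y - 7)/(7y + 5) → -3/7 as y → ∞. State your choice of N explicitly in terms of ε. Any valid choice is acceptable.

Fix ε > 0. We seek N > 0 such that y > N implies |(-3y - 7)/(7y + 5) + 3/7| < ε.
(-3y - 7)/(7y + 5) + 3/7 = (7(-3y - 7) − (-3)(7y + 5)) / (7(7y + 5)) = -34/(7(7y + 5)).
For y > 0 we have 7y + 5 > 7y, so |(-3y - 7)/(7y + 5) + 3/7| = 34/(7(7y + 5)) < 34/(7·7y) = (34/49)/y.
Thus |(-3y - 7)/(7y + 5) + 3/7| < ε whenever y > (34/49)/ε.
Take N = (34/49)/ε. If y > N then |(-3y - 7)/(7y + 5) + 3/7| < (34/49)/y < ε.

N = (34/49)/ε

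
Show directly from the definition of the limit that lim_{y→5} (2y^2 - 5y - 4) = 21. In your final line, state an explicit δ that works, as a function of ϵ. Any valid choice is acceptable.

δ = min(2, ϵ/19)

Suppose ϵ > 0. We want δ > 0 such that 0 < |y − 5| < δ implies |(2y^2 - 5y - 4) − 21| < ϵ.
(2y^2 - 5y - 4) − 21 = 2y^2 - 5y - 25 = (y − 5)(2y + 5).
So |(2y^2 - 5y - 4) − 21| = |y − 5|·|2y + 5|.
Require δ ≤ 2. Then |y − 5| < 2 gives |y| < 7, and by the triangle inequality |2y + 5| ≤ 2·7 + 5 = 19.
Hence |(2y^2 - 5y - 4) − 21| ≤ 19|y − 5| < ϵ provided |y − 5| < ϵ/19.
Choosing δ = min(2, ϵ/19) ensures both conditions, hence |(2y^2 - 5y - 4) − 21| < ϵ.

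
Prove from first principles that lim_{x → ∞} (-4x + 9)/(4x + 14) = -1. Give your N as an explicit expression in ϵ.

N = (23/4)/ϵ

Fix ϵ > 0. We seek N > 0 such that x > N implies |(-4x + 9)/(4x + 14) + 1| < ϵ.
(-4x + 9)/(4x + 14) + 1 = (4(-4x + 9) − (-4)(4x + 14)) / (4(4x + 14)) = 92/(4(4x + 14)).
For x > 0 we have 4x + 14 > 4x, so |(-4x + 9)/(4x + 14) + 1| = 92/(4(4x + 14)) < 92/(4·4x) = (23/4)/x.
Thus |(-4x + 9)/(4x + 14) + 1| < ϵ whenever x > (23/4)/ϵ.
Take N = (23/4)/ϵ. If x > N then |(-4x + 9)/(4x + 14) + 1| < (23/4)/x < ϵ.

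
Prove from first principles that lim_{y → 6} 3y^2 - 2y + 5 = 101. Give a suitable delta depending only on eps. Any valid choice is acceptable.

delta = min(1, eps/37)

Let eps > 0. We want delta > 0 such that 0 < |y − 6| < delta implies |(3y^2 - 2y + 5) − 101| < eps.
(3y^2 - 2y + 5) − 101 = 3y^2 - 2y - 96 = (y − 6)(3y + 16).
So |(3y^2 - 2y + 5) − 101| = |y − 6|·|3y + 16|.
Require delta ≤ 1. Then |y − 6| < 1 gives |y| < 7, and by the triangle inequality |3y + 16| ≤ 3·7 + 16 = 37.
Hence |(3y^2 - 2y + 5) − 101| ≤ 37|y − 6| < eps provided |y − 6| < eps/37.
Choosing delta = min(1, eps/37) ensures both conditions, hence |(3y^2 - 2y + 5) − 101| < eps.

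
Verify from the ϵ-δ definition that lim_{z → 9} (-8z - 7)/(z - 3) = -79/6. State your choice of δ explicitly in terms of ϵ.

δ = min(3, (18/31)ϵ)

Suppose ϵ > 0. We want δ > 0 with 0 < |z − 9| < δ ⇒ |(-8z - 7)/(z - 3) + 79/6| < ϵ.
Combining over a common denominator, (-8z - 7)/(z - 3) + 79/6 = [(-8z - 7)·6 − (-79)·(z - 3)] / [6·(z - 3)] = 31(z − 9) / (6(z - 3)).
So |(-8z - 7)/(z - 3) + 79/6| = 31|z − 9| / (6·|z − 3|).
Require δ ≤ 3, so |z − 3| ≥ |6| − |z − 9| > 6 − 3 = 3.
Hence |(-8z - 7)/(z - 3) + 79/6| < 31|z − 9|/(6·3) = (31/18)|z − 9|, which is < ϵ once |z − 9| < (18/31)ϵ.
Take δ = min(3, (18/31)ϵ). Then 0 < |z − 9| < δ forces both bounds, so |(-8z - 7)/(z - 3) + 79/6| < ϵ.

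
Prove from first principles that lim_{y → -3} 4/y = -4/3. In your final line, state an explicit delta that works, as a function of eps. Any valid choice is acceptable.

Let eps > 0. We seek delta > 0 such that 0 < |y + 3| < delta implies |4/y + 4/3| < eps.
|4/y + 4/3| = 4·|-3 − y|/(3·|y|) = 4|y + 3|/(3|y|).
Restrict delta ≤ 3/2. Then |y + 3| < 3/2 gives |y| > 3/2, so 3|y| > 9/2.
Then |4/y + 4/3| < 4|y + 3|/(9/2), which is < eps when |y + 3| < (9/8)eps.
Take delta = min(3/2, (9/8)eps). Then 0 < |y + 3| < delta gives both |y + 3| < 3/2 and |y + 3| < (9/8)eps, so |4/y + 4/3| < eps.

delta = min(3/2, (9/8)eps)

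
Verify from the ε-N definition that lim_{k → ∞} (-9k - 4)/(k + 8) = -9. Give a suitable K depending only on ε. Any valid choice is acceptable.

Fix ε > 0. For k ≥ 1, |(-9k - 4)/(k + 8) + 9| = |68|/((k + 8)) = 68/((k + 8)).
Since k + 8 ≥ k for k ≥ 1, this is ≤ 68/(k) = 68/k.
So |(-9k - 4)/(k + 8) + 9| < ε whenever k > 68/ε.
Take K = 68/ε. If k > K then |(-9k - 4)/(k + 8) + 9| ≤ 68/k < ε.

K = 68/ε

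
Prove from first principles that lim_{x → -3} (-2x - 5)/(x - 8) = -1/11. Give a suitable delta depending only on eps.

Suppose eps > 0. We want delta > 0 with 0 < |x + 3| < delta ⇒ |(-2x - 5)/(x - 8) + 1/11| < eps.
Combining over a common denominator, (-2x - 5)/(x - 8) + 1/11 = [(-2x - 5)·(-11) − 1·(x - 8)] / [(-11)·(x - 8)] = 21(x + 3) / ((-11)(x - 8)).
So |(-2x - 5)/(x - 8) + 1/11| = 21|x + 3| / (11·|x − 8|).
Restrict delta ≤ 11/2. Then |x + 3| < 11/2 gives |x − 8| = |(x + 3) + (-11)| ≥ 11 − 11/2 = 11/2.
Hence |(-2x - 5)/(x - 8) + 1/11| < 21|x + 3|/(11·(11/2)) = (42/121)|x + 3|, which is < eps once |x + 3| < (121/42)eps.
Take delta = min(11/2, (121/42)eps). Then 0 < |x + 3| < delta forces both bounds, so |(-2x - 5)/(x - 8) + 1/11| < eps.

delta = min(11/2, (121/42)eps)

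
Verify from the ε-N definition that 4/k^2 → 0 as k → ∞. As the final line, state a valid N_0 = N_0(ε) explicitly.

Fix ε > 0. For k ≥ 1, |4/k^2 − 0| = 4/k^2.
4/k^2 < ε ⇔ k^2 > 4/ε ⇔ k > (4/ε)^{1/2}.
Take N_0 = (4/ε)^{1/2}. Then k > N_0 implies 4/k^2 < ε.

N_0 = (4/ε)^{1/2}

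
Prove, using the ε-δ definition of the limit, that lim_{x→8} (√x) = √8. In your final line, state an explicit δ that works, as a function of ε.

δ = min(8, √8·ε)

Fix ε > 0. We want δ > 0 such that 0 < |x − 8| < δ implies |√x − √8| < ε.
Rationalise: √x − √8 = (x − 8)/(√x + √8), so |√x − √8| = |x − 8|/(√x + √8).
Restrict δ ≤ 8 so that |x − 8| < 8 forces x > 0, and then √x + √8 > √8.
Hence |√x − √8| < |x − 8|/√8, which is < ε once |x − 8| < √8·ε.
Take δ = min(8, √8·ε). If 0 < |x − 8| < δ then x > 0 and |√x − √8| < |x − 8|/√8 < ε.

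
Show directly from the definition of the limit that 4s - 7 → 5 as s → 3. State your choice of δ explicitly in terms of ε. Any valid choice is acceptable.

Suppose ε > 0. We need δ > 0 so that 0 < |s − 3| < δ implies |(4s - 7) − 5| < ε.
|(4s - 7) − 5| = |4s - 12| = 4|s − 3|.
Thus it suffices that |s − 3| < ε/4.
Choosing δ = ε/4 gives |(4s - 7) − 5| = 4|s − 3| < ε whenever |s − 3| < δ.

δ = ε/4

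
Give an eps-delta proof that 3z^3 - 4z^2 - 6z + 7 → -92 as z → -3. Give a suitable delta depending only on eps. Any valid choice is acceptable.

delta = min(1, eps/133)

Let eps > 0. We want delta > 0 such that 0 < |z + 3| < delta implies |(3z^3 - 4z^2 - 6z + 7) + 92| < eps.
(3z^3 - 4z^2 - 6z + 7) + 92 = 3z^3 - 4z^2 - 6z + 99 = (z + 3)(3z^2 - 13z + 33).
So |(3z^3 - 4z^2 - 6z + 7) + 92| = |z + 3|·|3z^2 - 13z + 33|.
Assume first that |z + 3| < 1, so |z| < 4. Then |3z^2 - 13z + 33| ≤ 3·4^2 + 13·4 + 33 = 133.
Hence |(3z^3 - 4z^2 - 6z + 7) + 92| ≤ 133|z + 3| < eps provided |z + 3| < eps/133.
Choosing delta = min(1, eps/133) ensures both conditions, hence |(3z^3 - 4z^2 - 6z + 7) + 92| < eps.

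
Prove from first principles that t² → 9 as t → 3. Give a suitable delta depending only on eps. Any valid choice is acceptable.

Suppose eps > 0. We seek delta > 0 with 0 < |t − 3| < delta ⇒ |t² − 9| < eps.
Factor: t² − 9 = (t − 3)(t + 3), so |t² − 9| = |t − 3|·|t + 3|.
Restrict delta ≤ 2. Then |t − 3| < 2 gives |t| < 5, so by the triangle inequality |t + 3| ≤ 5 + 3 = 8.
Hence |t² − 9| ≤ 8|t − 3|, which is < eps once |t − 3| < eps/8.
Take delta = min(2, eps/8). If 0 < |t − 3| < delta then both bounds hold and |t² − 9| ≤ 8|t − 3| < 8·(eps/8) = eps.

delta = min(2, eps/8)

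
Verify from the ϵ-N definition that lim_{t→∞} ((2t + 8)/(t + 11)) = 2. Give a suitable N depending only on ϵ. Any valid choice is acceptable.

N = 14/ϵ

Let ϵ > 0. We seek N > 0 such that t > N implies |(2t + 8)/(t + 11) − 2| < ϵ.
(2t + 8)/(t + 11) − 2 = ((2t + 8) − 2(t + 11)) / ((t + 11)) = -14/((t + 11)).
For t > 0 we have t + 11 > t, so |(2t + 8)/(t + 11) − 2| = 14/((t + 11)) < 14/(t) = 14/t.
Thus |(2t + 8)/(t + 11) − 2| < ϵ whenever t > 14/ϵ.
Take N = 14/ϵ. If t > N then |(2t + 8)/(t + 11) − 2| < 14/t < ϵ.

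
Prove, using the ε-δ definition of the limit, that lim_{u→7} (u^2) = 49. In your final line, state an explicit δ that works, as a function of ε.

Fix ε > 0. We seek δ > 0 with 0 < |u − 7| < δ ⇒ |u^2 − 49| < ε.
Factor: u^2 − 49 = (u − 7)(u + 7), so |u^2 − 49| = |u − 7|·|u + 7|.
Restrict δ ≤ 1. Then |u − 7| < 1 gives |u| < 8, so by the triangle inequality |u + 7| ≤ 8 + 7 = 15.
Hence |u^2 − 49| ≤ 15|u − 7|, which is < ε once |u − 7| < ε/15.
Take δ = min(1, ε/15). If 0 < |u − 7| < δ then both bounds hold and |u^2 − 49| ≤ 15|u − 7| < 15·(ε/15) = ε.

δ = min(1, ε/15)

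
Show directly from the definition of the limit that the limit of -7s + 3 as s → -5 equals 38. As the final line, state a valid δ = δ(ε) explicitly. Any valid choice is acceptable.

δ = ε/7

Suppose ε > 0. We need δ > 0 so that 0 < |s + 5| < δ implies |(-7s + 3) − 38| < ε.
Since (-7s + 3) − 38 = -7(s + 5), we have |(-7s + 3) − 38| = 7|s + 5|.
Thus it suffices that |s + 5| < ε/7.
Choosing δ = ε/7 gives |(-7s + 3) − 38| = 7|s + 5| < ε whenever |s + 5| < δ.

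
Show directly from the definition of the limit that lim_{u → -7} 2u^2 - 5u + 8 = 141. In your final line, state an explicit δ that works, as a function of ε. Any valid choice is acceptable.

δ = min(1, ε/35)

Fix ε > 0. We want δ > 0 such that 0 < |u + 7| < δ implies |(2u^2 - 5u + 8) − 141| < ε.
(2u^2 - 5u + 8) − 141 = 2u^2 - 5u - 133 = (u + 7)(2u - 19).
So |(2u^2 - 5u + 8) − 141| = |u + 7|·|2u - 19|.
Require δ ≤ 1. Then |u + 7| < 1 gives |u| < 8, and by the triangle inequality |2u - 19| ≤ 2·8 + 19 = 35.
Hence |(2u^2 - 5u + 8) − 141| ≤ 35|u + 7| < ε provided |u + 7| < ε/35.
Take δ = min(1, ε/35). Then 0 < |u + 7| < δ gives both |u + 7| < 1 and |u + 7| < ε/35, so |(2u^2 - 5u + 8) − 141| < ε.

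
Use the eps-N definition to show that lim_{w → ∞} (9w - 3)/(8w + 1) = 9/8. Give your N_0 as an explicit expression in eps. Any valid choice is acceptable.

Suppose eps > 0. We seek N_0 > 0 such that w > N_0 implies |(9w - 3)/(8w + 1) − (9/8)| < eps.
(9w - 3)/(8w + 1) − (9/8) = (8(9w - 3) − 9(8w + 1)) / (8(8w + 1)) = -33/(8(8w + 1)).
For w > 0 we have 8w + 1 > 8w, so |(9w - 3)/(8w + 1) − (9/8)| = 33/(8(8w + 1)) < 33/(8·8w) = (33/64)/w.
Thus |(9w - 3)/(8w + 1) − (9/8)| < eps whenever w > (33/64)/eps.
Take N_0 = (33/64)/eps. If w > N_0 then |(9w - 3)/(8w + 1) − (9/8)| < (33/64)/w < eps.

N_0 = (33/64)/eps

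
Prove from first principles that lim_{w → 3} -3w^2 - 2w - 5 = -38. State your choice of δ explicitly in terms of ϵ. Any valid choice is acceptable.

Let ϵ > 0. We want δ > 0 such that 0 < |w − 3| < δ implies |(-3w^2 - 2w - 5) + 38| < ϵ.
(-3w^2 - 2w - 5) + 38 = -3w^2 - 2w + 33 = (w − 3)(-3w - 11).
So |(-3w^2 - 2w - 5) + 38| = |w − 3|·|-3w - 11|.
Assume first that |w − 3| < 1, so |w| < 4. Then |-3w - 11| ≤ 3·4 + 11 = 23.
Hence |(-3w^2 - 2w - 5) + 38| ≤ 23|w − 3| < ϵ provided |w − 3| < ϵ/23.
Choosing δ = min(1, ϵ/23) ensures both conditions, hence |(-3w^2 - 2w - 5) + 38| < ϵ.

δ = min(1, ϵ/23)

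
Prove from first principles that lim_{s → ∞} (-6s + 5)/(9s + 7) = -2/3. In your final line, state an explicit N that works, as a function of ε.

N = (29/27)/ε

Let ε > 0. We seek N > 0 such that s > N implies |(-6s + 5)/(9s + 7) + 2/3| < ε.
(-6s + 5)/(9s + 7) + 2/3 = (9(-6s + 5) − (-6)(9s + 7)) / (9(9s + 7)) = 87/(9(9s + 7)).
For s > 0 we have 9s + 7 > 9s, so |(-6s + 5)/(9s + 7) + 2/3| = 87/(9(9s + 7)) < 87/(9·9s) = (29/27)/s.
Thus |(-6s + 5)/(9s + 7) + 2/3| < ε whenever s > (29/27)/ε.
Take N = (29/27)/ε. If s > N then |(-6s + 5)/(9s + 7) + 2/3| < (29/27)/s < ε.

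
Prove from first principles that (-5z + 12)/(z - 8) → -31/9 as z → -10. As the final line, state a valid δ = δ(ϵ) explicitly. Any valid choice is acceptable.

Suppose ϵ > 0. We want δ > 0 with 0 < |z + 10| < δ ⇒ |(-5z + 12)/(z - 8) + 31/9| < ϵ.
Combining over a common denominator, (-5z + 12)/(z - 8) + 31/9 = [(-5z + 12)·(-18) − 62·(z - 8)] / [(-18)·(z - 8)] = 28(z + 10) / ((-18)(z - 8)).
So |(-5z + 12)/(z - 8) + 31/9| = 28|z + 10| / (18·|z − 8|).
Restrict δ ≤ 9. Then |z + 10| < 9 gives |z − 8| = |(z + 10) + (-18)| ≥ 18 − 9 = 9.
Hence |(-5z + 12)/(z - 8) + 31/9| < 28|z + 10|/(18·9) = (14/81)|z + 10|, which is < ϵ once |z + 10| < (81/14)ϵ.
Take δ = min(9, (81/14)ϵ). Then 0 < |z + 10| < δ forces both bounds, so |(-5z + 12)/(z - 8) + 31/9| < ϵ.

δ = min(9, (81/14)ϵ)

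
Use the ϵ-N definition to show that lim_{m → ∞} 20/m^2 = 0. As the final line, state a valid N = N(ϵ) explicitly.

Fix ϵ > 0. For m ≥ 1, |20/m^2 − 0| = 20/m^2.
20/m^2 < ϵ ⇔ m^2 > 20/ϵ ⇔ m > (20/ϵ)^{1/2}.
Take N = (20/ϵ)^{1/2}. Then m > N implies 20/m^2 < ϵ.

N = (20/ϵ)^{1/2}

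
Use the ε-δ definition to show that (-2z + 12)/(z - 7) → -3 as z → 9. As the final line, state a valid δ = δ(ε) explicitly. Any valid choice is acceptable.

Let ε > 0 be given. We want δ > 0 with 0 < |z − 9| < δ ⇒ |(-2z + 12)/(z - 7) + 3| < ε.
Combining over a common denominator, (-2z + 12)/(z - 7) + 3 = [(-2z + 12)·2 − (-6)·(z - 7)] / [2·(z - 7)] = 2(z − 9) / (2(z - 7)).
So |(-2z + 12)/(z - 7) + 3| = 2|z − 9| / (2·|z − 7|).
Require δ ≤ 1, so |z − 7| ≥ |2| − |z − 9| > 2 − 1 = 1.
Hence |(-2z + 12)/(z - 7) + 3| < 2|z − 9|/(2·1) = |z − 9|, which is < ε once |z − 9| < ε.
Take δ = min(1, ε). Then 0 < |z − 9| < δ forces both bounds, so |(-2z + 12)/(z - 7) + 3| < ε.

δ = min(1, ε)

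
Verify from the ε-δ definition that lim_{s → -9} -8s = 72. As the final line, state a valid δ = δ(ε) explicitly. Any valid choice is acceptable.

δ = ε/8

Let ε > 0. We need δ > 0 so that 0 < |s + 9| < δ implies |(-8s) − 72| < ε.
Since (-8s) − 72 = -8(s + 9), we have |(-8s) − 72| = 8|s + 9|.
Thus it suffices that |s + 9| < ε/8.
Choosing δ = ε/8 gives |(-8s) − 72| = 8|s + 9| < ε whenever |s + 9| < δ.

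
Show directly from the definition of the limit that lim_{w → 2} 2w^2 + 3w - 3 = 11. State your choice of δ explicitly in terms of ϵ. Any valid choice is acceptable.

δ = min(1, ϵ/13)

Let ϵ > 0 be given. We want δ > 0 such that 0 < |w − 2| < δ implies |(2w^2 + 3w - 3) − 11| < ϵ.
(2w^2 + 3w - 3) − 11 = 2w^2 + 3w - 14 = (w − 2)(2w + 7).
So |(2w^2 + 3w - 3) − 11| = |w − 2|·|2w + 7|.
Assume first that |w − 2| < 1, so |w| < 3. Then |2w + 7| ≤ 2·3 + 7 = 13.
Hence |(2w^2 + 3w - 3) − 11| ≤ 13|w − 2| < ϵ provided |w − 2| < ϵ/13.
Choosing δ = min(1, ϵ/13) ensures both conditions, hence |(2w^2 + 3w - 3) − 11| < ϵ.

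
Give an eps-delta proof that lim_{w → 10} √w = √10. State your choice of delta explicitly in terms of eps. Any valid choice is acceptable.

Fix eps > 0. We want delta > 0 such that 0 < |w − 10| < delta implies |√w − √10| < eps.
Rationalise: √w − √10 = (w − 10)/(√w + √10), so |√w − √10| = |w − 10|/(√w + √10).
Restrict delta ≤ 10 so that |w − 10| < 10 forces w > 0, and then √w + √10 > √10.
Hence |√w − √10| < |w − 10|/√10, which is < eps once |w − 10| < √10·eps.
Take delta = min(10, √10·eps). If 0 < |w − 10| < delta then w > 0 and |√w − √10| < |w − 10|/√10 < eps.

delta = min(10, √10·eps)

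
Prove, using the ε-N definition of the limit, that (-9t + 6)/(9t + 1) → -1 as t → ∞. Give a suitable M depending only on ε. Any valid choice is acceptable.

Suppose ε > 0. We seek M > 0 such that t > M implies |(-9t + 6)/(9t + 1) + 1| < ε.
(-9t + 6)/(9t + 1) + 1 = (9(-9t + 6) − (-9)(9t + 1)) / (9(9t + 1)) = 63/(9(9t + 1)).
For t > 0 we have 9t + 1 > 9t, so |(-9t + 6)/(9t + 1) + 1| = 63/(9(9t + 1)) < 63/(9·9t) = (7/9)/t.
Thus |(-9t + 6)/(9t + 1) + 1| < ε whenever t > (7/9)/ε.
Take M = (7/9)/ε. If t > M then |(-9t + 6)/(9t + 1) + 1| < (7/9)/t < ε.

M = (7/9)/ε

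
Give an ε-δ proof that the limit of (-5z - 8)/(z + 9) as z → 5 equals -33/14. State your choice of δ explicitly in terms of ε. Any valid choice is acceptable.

Suppose ε > 0. We want δ > 0 with 0 < |z − 5| < δ ⇒ |(-5z - 8)/(z + 9) + 33/14| < ε.
Combining over a common denominator, (-5z - 8)/(z + 9) + 33/14 = [(-5z - 8)·14 − (-33)·(z + 9)] / [14·(z + 9)] = -37(z − 5) / (14(z + 9)).
So |(-5z - 8)/(z + 9) + 33/14| = 37|z − 5| / (14·|z + 9|).
Restrict δ ≤ 7. Then |z − 5| < 7 gives |z + 9| = |(z − 5) + 14| ≥ 14 − 7 = 7.
Hence |(-5z - 8)/(z + 9) + 33/14| < 37|z − 5|/(14·7) = (37/98)|z − 5|, which is < ε once |z − 5| < (98/37)ε.
Take δ = min(7, (98/37)ε). Then 0 < |z − 5| < δ forces both bounds, so |(-5z - 8)/(z + 9) + 33/14| < ε.

δ = min(7, (98/37)ε)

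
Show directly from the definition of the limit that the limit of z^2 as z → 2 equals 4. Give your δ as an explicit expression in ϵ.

Fix ϵ > 0. We seek δ > 0 with 0 < |z − 2| < δ ⇒ |z^2 − 4| < ϵ.
Factor: z^2 − 4 = (z − 2)(z + 2), so |z^2 − 4| = |z − 2|·|z + 2|.
Impose δ ≤ 2 so that |z| < 4; then |z + 2| ≤ 6.
Hence |z^2 − 4| ≤ 6|z − 2|, which is < ϵ once |z − 2| < ϵ/6.
Take δ = min(2, ϵ/6). If 0 < |z − 2| < δ then both bounds hold and |z^2 − 4| ≤ 6|z − 2| < 6·(ϵ/6) = ϵ.

δ = min(2, ϵ/6)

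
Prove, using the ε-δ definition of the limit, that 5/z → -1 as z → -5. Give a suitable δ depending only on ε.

Let ε > 0 be given. We seek δ > 0 such that 0 < |z + 5| < δ implies |5/z + 1| < ε.
|5/z + 1| = 5·|-5 − z|/(5·|z|) = 5|z + 5|/(5|z|).
Restrict δ ≤ 5/2. Then |z + 5| < 5/2 gives |z| > 5/2, so 5|z| > 25/2.
Then |5/z + 1| < 5|z + 5|/(25/2), which is < ε when |z + 5| < (5/2)ε.
Take δ = min(5/2, (5/2)ε). Then 0 < |z + 5| < δ gives both |z + 5| < 5/2 and |z + 5| < (5/2)ε, so |5/z + 1| < ε.

δ = min(5/2, (5/2)ε)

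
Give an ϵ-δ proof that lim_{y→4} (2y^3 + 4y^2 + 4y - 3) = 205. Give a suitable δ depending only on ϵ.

δ = min(1, ϵ/162)

Suppose ϵ > 0. We want δ > 0 such that 0 < |y − 4| < δ implies |(2y^3 + 4y^2 + 4y - 3) − 205| < ϵ.
(2y^3 + 4y^2 + 4y - 3) − 205 = 2y^3 + 4y^2 + 4y - 208 = (y − 4)(2y^2 + 12y + 52).
So |(2y^3 + 4y^2 + 4y - 3) − 205| = |y − 4|·|2y^2 + 12y + 52|.
Assume first that |y − 4| < 1, so |y| < 5. Then |2y^2 + 12y + 52| ≤ 2·5^2 + 12·5 + 52 = 162.
Hence |(2y^3 + 4y^2 + 4y - 3) − 205| ≤ 162|y − 4| < ϵ provided |y − 4| < ϵ/162.
Choosing δ = min(1, ϵ/162) ensures both conditions, hence |(2y^3 + 4y^2 + 4y - 3) − 205| < ϵ.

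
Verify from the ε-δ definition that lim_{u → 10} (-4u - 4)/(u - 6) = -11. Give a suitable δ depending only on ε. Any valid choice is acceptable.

δ = min(2, (2/7)ε)

Suppose ε > 0. We want δ > 0 with 0 < |u − 10| < δ ⇒ |(-4u - 4)/(u - 6) + 11| < ε.
Combining over a common denominator, (-4u - 4)/(u - 6) + 11 = [(-4u - 4)·4 − (-44)·(u - 6)] / [4·(u - 6)] = 28(u − 10) / (4(u - 6)).
So |(-4u - 4)/(u - 6) + 11| = 28|u − 10| / (4·|u − 6|).
Require δ ≤ 2, so |u − 6| ≥ |4| − |u − 10| > 4 − 2 = 2.
Hence |(-4u - 4)/(u - 6) + 11| < 28|u − 10|/(4·2) = (7/2)|u − 10|, which is < ε once |u − 10| < (2/7)ε.
Take δ = min(2, (2/7)ε). Then 0 < |u − 10| < δ forces both bounds, so |(-4u - 4)/(u - 6) + 11| < ε.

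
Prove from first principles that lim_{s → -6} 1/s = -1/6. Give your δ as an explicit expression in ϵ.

Suppose ϵ > 0. We seek δ > 0 such that 0 < |s + 6| < δ implies |1/s + 1/6| < ϵ.
|1/s + 1/6| = |-6 − s|/(6·|s|) = |s + 6|/(6|s|).
Restrict δ ≤ 3. Then |s + 6| < 3 gives |s| > 3, so 6|s| > 18.
Then |1/s + 1/6| < |s + 6|/18, which is < ϵ when |s + 6| < 18ϵ.
Take δ = min(3, 18ϵ). Then 0 < |s + 6| < δ gives both |s + 6| < 3 and |s + 6| < 18ϵ, so |1/s + 1/6| < ϵ.

δ = min(3, 18ϵ)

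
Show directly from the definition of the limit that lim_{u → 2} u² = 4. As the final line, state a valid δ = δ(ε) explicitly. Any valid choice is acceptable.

δ = min(1, ε/5)

Suppose ε > 0. We seek δ > 0 with 0 < |u − 2| < δ ⇒ |u² − 4| < ε.
Factor: u² − 4 = (u − 2)(u + 2), so |u² − 4| = |u − 2|·|u + 2|.
Restrict δ ≤ 1. Then |u − 2| < 1 gives |u| < 3, so by the triangle inequality |u + 2| ≤ 3 + 2 = 5.
Hence |u² − 4| ≤ 5|u − 2|, which is < ε once |u − 2| < ε/5.
Take δ = min(1, ε/5). If 0 < |u − 2| < δ then both bounds hold and |u² − 4| ≤ 5|u − 2| < 5·(ε/5) = ε.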